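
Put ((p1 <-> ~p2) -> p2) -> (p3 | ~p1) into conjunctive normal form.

~p1 | ~p2 | p3

((p1 <-> ~p2) -> p2) -> (p3 | ~p1)
≡ ~((p1 <-> ~p2) -> p2) | p3 | ~p1   (eliminate ->)
≡ ~(~(p1 <-> ~p2) | p2) | p3 | ~p1   (eliminate ->)
≡ ~(~((p1 -> ~p2) & (~p2 -> p1)) | p2) | p3 | ~p1   (eliminate <->)
≡ ~(~((~p1 | ~p2) & (~p2 -> p1)) | p2) | p3 | ~p1   (eliminate ->)
≡ ~(~((~p1 | ~p2) & (~~p2 | p1)) | p2) | p3 | ~p1   (eliminate ->)
≡ (~~((~p1 | ~p2) & (~~p2 | p1)) & ~p2) | p3 | ~p1   (De Morgan)
≡ ((~p1 | ~p2) & (~~p2 | p1) & ~p2) | p3 | ~p1   (double negation)
≡ ((~p1 | ~p2) & (p2 | p1) & ~p2) | p3 | ~p1   (double negation)
≡ (~p1 | ~p2 | p3 | ~p1) & (p2 | p1 | p3 | ~p1) & (~p2 | p3 | ~p1)   (distribute | over &)
≡ ~p1 | ~p2 | p3   (simplify)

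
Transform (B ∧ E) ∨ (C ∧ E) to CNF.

(B ∧ E) ∨ (C ∧ E)
≡ (B ∨ C) ∧ (B ∨ E) ∧ (E ∨ C) ∧ (E ∨ E)   [distribute ∨ over ∧]
≡ (B ∨ C) ∧ E   [simplify]

(B ∨ C) ∧ E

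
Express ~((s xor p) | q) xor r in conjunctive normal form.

~((s xor p) | q) xor r
⇔ (~((s xor p) | q) | r) & ~(~((s xor p) | q) & r)   — expand xor
⇔ (~(((s | p) & ~(s & p)) | q) | r) & ~(~((s xor p) | q) & r)   — expand xor
⇔ (~(((s | p) & ~(s & p)) | q) | r) & ~(~(((s | p) & ~(s & p)) | q) & r)   — expand xor
⇔ ((~((s | p) & ~(s & p)) & ~q) | r) & ~(~(((s | p) & ~(s & p)) | q) & r)   — De Morgan
⇔ (((~(s | p) | ~~(s & p)) & ~q) | r) & ~(~(((s | p) & ~(s & p)) | q) & r)   — De Morgan
⇔ ((((~s & ~p) | ~~(s & p)) & ~q) | r) & ~(~(((s | p) & ~(s & p)) | q) & r)   — De Morgan
⇔ ((((~s & ~p) | (s & p)) & ~q) | r) & ~(~(((s | p) & ~(s & p)) | q) & r)   — double negation
⇔ ((((~s & ~p) | (s & p)) & ~q) | r) & (~~(((s | p) & ~(s & p)) | q) | ~r)   — De Morgan
⇔ ((((~s & ~p) | (s & p)) & ~q) | r) & (((s | p) & ~(s & p)) | q | ~r)   — double negation
⇔ ((((~s & ~p) | (s & p)) & ~q) | r) & (((s | p) & (~s | ~p)) | q | ~r)   — De Morgan
⇔ (~s | s | r) & (~s | p | r) & (~p | s | r) & (~p | p | r) & (~q | r) & (s | p | q | ~r) & (~s | ~p | q | ~r)   — distribute | over &
⇔ (~s | p | r) & (~p | s | r) & (~q | r) & (s | p | q | ~r) & (~s | ~p | q | ~r)   — simplify

(~s | p | r) & (~p | s | r) & (~q | r) & (s | p | q | ~r) & (~s | ~p | q | ~r)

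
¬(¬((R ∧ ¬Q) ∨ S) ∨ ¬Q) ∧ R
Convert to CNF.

(¬Q ∨ S) ∧ Q ∧ R

¬(¬((R ∧ ¬Q) ∨ S) ∨ ¬Q) ∧ R
≡ ¬¬((R ∧ ¬Q) ∨ S) ∧ ¬¬Q ∧ R
≡ ((R ∧ ¬Q) ∨ S) ∧ ¬¬Q ∧ R
≡ ((R ∧ ¬Q) ∨ S) ∧ Q ∧ R
≡ (R ∨ S) ∧ (¬Q ∨ S) ∧ Q ∧ R
≡ (¬Q ∨ S) ∧ Q ∧ R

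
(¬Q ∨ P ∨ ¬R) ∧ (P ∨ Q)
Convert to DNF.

(¬Q ∨ P ∨ ¬R) ∧ (P ∨ Q)
≡ (¬Q ∧ P) ∨ (¬Q ∧ Q) ∨ (P ∧ P) ∨ (P ∧ Q) ∨ (¬R ∧ P) ∨ (¬R ∧ Q)   [distribute ∧ over ∨]
≡ P ∨ (¬R ∧ Q)   [simplify]

P ∨ (¬R ∧ Q)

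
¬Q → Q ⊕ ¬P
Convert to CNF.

Q ∨ ¬P

¬Q → Q ⊕ ¬P
≡ ¬¬Q ∨ (Q ⊕ ¬P)   [eliminate →]
≡ ¬¬Q ∨ (Q ∨ ¬P) ∧ ¬(Q ∧ ¬P)   [expand ⊕]
≡ Q ∨ (Q ∨ ¬P) ∧ ¬(Q ∧ ¬P)   [double negation]
≡ Q ∨ (Q ∨ ¬P) ∧ (¬Q ∨ ¬¬P)   [De Morgan]
≡ Q ∨ (Q ∨ ¬P) ∧ (¬Q ∨ P)   [double negation]
≡ (Q ∨ Q ∨ ¬P) ∧ (Q ∨ ¬Q ∨ P)   [distribute ∨ over ∧]
≡ Q ∨ ¬P   [simplify]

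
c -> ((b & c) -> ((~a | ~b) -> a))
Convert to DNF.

~c | ~b | a

c -> ((b & c) -> ((~a | ~b) -> a))
≡ ~c | ((b & c) -> ((~a | ~b) -> a))   (eliminate ->)
≡ ~c | ~(b & c) | ((~a | ~b) -> a)   (eliminate ->)
≡ ~c | ~(b & c) | ~(~a | ~b) | a   (eliminate ->)
≡ ~c | ~b | ~c | ~(~a | ~b) | a   (De Morgan)
≡ ~c | ~b | ~c | (~~a & ~~b) | a   (De Morgan)
≡ ~c | ~b | ~c | (a & ~~b) | a   (double negation)
≡ ~c | ~b | ~c | (a & b) | a   (double negation)
≡ ~c | ~b | a   (simplify)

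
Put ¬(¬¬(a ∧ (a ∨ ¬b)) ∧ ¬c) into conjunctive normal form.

¬(¬¬(a ∧ (a ∨ ¬b)) ∧ ¬c)
= ¬¬¬(a ∧ (a ∨ ¬b)) ∨ ¬¬c   — De Morgan
= ¬(a ∧ (a ∨ ¬b)) ∨ ¬¬c   — double negation
= ¬a ∨ ¬(a ∨ ¬b) ∨ ¬¬c   — De Morgan
= ¬a ∨ (¬a ∧ ¬¬b) ∨ ¬¬c   — De Morgan
= ¬a ∨ (¬a ∧ b) ∨ ¬¬c   — double negation
= ¬a ∨ (¬a ∧ b) ∨ c   — double negation
= (¬a ∨ ¬a ∨ c) ∧ (¬a ∨ b ∨ c)   — distribute ∨ over ∧
= ¬a ∨ c   — simplify

¬a ∨ c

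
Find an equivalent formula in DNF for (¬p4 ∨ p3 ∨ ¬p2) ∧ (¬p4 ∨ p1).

(¬p4 ∨ p3 ∨ ¬p2) ∧ (¬p4 ∨ p1)
⇔ (¬p4 ∧ ¬p4) ∨ (¬p4 ∧ p1) ∨ (p3 ∧ ¬p4) ∨ (p3 ∧ p1) ∨ (¬p2 ∧ ¬p4) ∨ (¬p2 ∧ p1)
⇔ ¬p4 ∨ (p3 ∧ p1) ∨ (¬p2 ∧ p1)

¬p4 ∨ (p3 ∧ p1) ∨ (¬p2 ∧ p1)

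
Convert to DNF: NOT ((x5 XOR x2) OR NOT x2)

NOT ((x5 XOR x2) OR NOT x2)
≡ NOT ((x5 AND NOT x2) OR (NOT x5 AND x2) OR NOT x2)   [expand XOR]
≡ NOT (x5 AND NOT x2) AND NOT (NOT x5 AND x2) AND NOT NOT x2   [De Morgan]
≡ (NOT x5 OR NOT NOT x2) AND NOT (NOT x5 AND x2) AND NOT NOT x2   [De Morgan]
≡ (NOT x5 OR x2) AND NOT (NOT x5 AND x2) AND NOT NOT x2   [double negation]
≡ (NOT x5 OR x2) AND (NOT NOT x5 OR NOT x2) AND NOT NOT x2   [De Morgan]
≡ (NOT x5 OR x2) AND (x5 OR NOT x2) AND NOT NOT x2   [double negation]
≡ (NOT x5 OR x2) AND (x5 OR NOT x2) AND x2   [double negation]
≡ (NOT x5 AND x5 AND x2) OR (NOT x5 AND NOT x2 AND x2) OR (x2 AND x5 AND x2) OR (x2 AND NOT x2 AND x2)   [distribute AND over OR]
≡ x2 AND x5   [simplify]

x2 AND x5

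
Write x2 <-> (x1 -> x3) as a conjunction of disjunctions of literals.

x2 <-> (x1 -> x3)
= (x2 -> (x1 -> x3)) & ((x1 -> x3) -> x2)   — eliminate <->
= (~x2 | (x1 -> x3)) & ((x1 -> x3) -> x2)   — eliminate ->
= (~x2 | ~x1 | x3) & ((x1 -> x3) -> x2)   — eliminate ->
= (~x2 | ~x1 | x3) & (~(x1 -> x3) | x2)   — eliminate ->
= (~x2 | ~x1 | x3) & (~(~x1 | x3) | x2)   — eliminate ->
= (~x2 | ~x1 | x3) & ((~~x1 & ~x3) | x2)   — De Morgan
= (~x2 | ~x1 | x3) & ((x1 & ~x3) | x2)   — double negation
= (~x2 | ~x1 | x3) & (x1 | x2) & (~x3 | x2)   — distribute | over &

(~x2 | ~x1 | x3) & (x1 | x2) & (~x3 | x2)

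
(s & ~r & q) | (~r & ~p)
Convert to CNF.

(s | ~p) & ~r & (q | ~p)

(s & ~r & q) | (~r & ~p)
≡ (s | ~r) & (s | ~p) & (~r | ~r) & (~r | ~p) & (q | ~r) & (q | ~p)   (distribute | over &)
≡ (s | ~p) & ~r & (q | ~p)   (simplify)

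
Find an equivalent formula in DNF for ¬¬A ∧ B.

A ∧ B

¬¬A ∧ B
≡ A ∧ B   (double negation)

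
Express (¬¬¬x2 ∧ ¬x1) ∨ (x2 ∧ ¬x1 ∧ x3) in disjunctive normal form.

(¬x2 ∧ ¬x1) ∨ (x2 ∧ ¬x1 ∧ x3)

(¬¬¬x2 ∧ ¬x1) ∨ (x2 ∧ ¬x1 ∧ x3)
⇔ (¬x2 ∧ ¬x1) ∨ (x2 ∧ ¬x1 ∧ x3)   [double negation]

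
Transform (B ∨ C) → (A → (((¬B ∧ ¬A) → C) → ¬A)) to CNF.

(B ∨ C) → (A → (((¬B ∧ ¬A) → C) → ¬A))
⇔ ¬(B ∨ C) ∨ (A → (((¬B ∧ ¬A) → C) → ¬A))   (eliminate →)
⇔ ¬(B ∨ C) ∨ ¬A ∨ (((¬B ∧ ¬A) → C) → ¬A)   (eliminate →)
⇔ ¬(B ∨ C) ∨ ¬A ∨ ¬((¬B ∧ ¬A) → C) ∨ ¬A   (eliminate →)
⇔ ¬(B ∨ C) ∨ ¬A ∨ ¬(¬(¬B ∧ ¬A) ∨ C) ∨ ¬A   (eliminate →)
⇔ (¬B ∧ ¬C) ∨ ¬A ∨ ¬(¬(¬B ∧ ¬A) ∨ C) ∨ ¬A   (De Morgan)
⇔ (¬B ∧ ¬C) ∨ ¬A ∨ (¬¬(¬B ∧ ¬A) ∧ ¬C) ∨ ¬A   (De Morgan)
⇔ (¬B ∧ ¬C) ∨ ¬A ∨ (¬B ∧ ¬A ∧ ¬C) ∨ ¬A   (double negation)
⇔ (¬B ∨ ¬A ∨ ¬B ∨ ¬A) ∧ (¬B ∨ ¬A ∨ ¬A ∨ ¬A) ∧ (¬B ∨ ¬A ∨ ¬C ∨ ¬A) ∧ (¬C ∨ ¬A ∨ ¬B ∨ ¬A) ∧ (¬C ∨ ¬A ∨ ¬A ∨ ¬A) ∧ (¬C ∨ ¬A ∨ ¬C ∨ ¬A)   (distribute ∨ over ∧)
⇔ (¬B ∨ ¬A) ∧ (¬C ∨ ¬A)   (simplify)

(¬B ∨ ¬A) ∧ (¬C ∨ ¬A)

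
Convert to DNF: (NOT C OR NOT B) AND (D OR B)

(NOT C AND D) OR (NOT C AND B) OR (NOT B AND D)

(NOT C OR NOT B) AND (D OR B)
⇔ (NOT C AND D) OR (NOT C AND B) OR (NOT B AND D) OR (NOT B AND B)   (distribute AND over OR)
⇔ (NOT C AND D) OR (NOT C AND B) OR (NOT B AND D)   (simplify)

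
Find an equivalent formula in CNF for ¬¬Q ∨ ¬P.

¬¬Q ∨ ¬P
⇔ Q ∨ ¬P   [double negation]

Q ∨ ¬P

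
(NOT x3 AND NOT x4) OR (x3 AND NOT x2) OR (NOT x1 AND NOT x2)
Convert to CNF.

(NOT x3 AND NOT x4) OR (x3 AND NOT x2) OR (NOT x1 AND NOT x2)
= (NOT x3 OR x3 OR NOT x1) AND (NOT x3 OR x3 OR NOT x2) AND (NOT x3 OR NOT x2 OR NOT x1) AND (NOT x3 OR NOT x2 OR NOT x2) AND (NOT x4 OR x3 OR NOT x1) AND (NOT x4 OR x3 OR NOT x2) AND (NOT x4 OR NOT x2 OR NOT x1) AND (NOT x4 OR NOT x2 OR NOT x2)   [distribute OR over AND]
= (NOT x3 OR NOT x2) AND (NOT x4 OR x3 OR NOT x1) AND (NOT x4 OR NOT x2)   [simplify]

(NOT x3 OR NOT x2) AND (NOT x4 OR x3 OR NOT x1) AND (NOT x4 OR NOT x2)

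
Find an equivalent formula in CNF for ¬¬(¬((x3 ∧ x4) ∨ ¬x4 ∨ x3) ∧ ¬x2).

¬¬(¬((x3 ∧ x4) ∨ ¬x4 ∨ x3) ∧ ¬x2)
≡ ¬((x3 ∧ x4) ∨ ¬x4 ∨ x3) ∧ ¬x2   [double negation]
≡ ¬(x3 ∧ x4) ∧ ¬¬x4 ∧ ¬x3 ∧ ¬x2   [De Morgan]
≡ (¬x3 ∨ ¬x4) ∧ ¬¬x4 ∧ ¬x3 ∧ ¬x2   [De Morgan]
≡ (¬x3 ∨ ¬x4) ∧ x4 ∧ ¬x3 ∧ ¬x2   [double negation]
≡ x4 ∧ ¬x3 ∧ ¬x2   [simplify]

x4 ∧ ¬x3 ∧ ¬x2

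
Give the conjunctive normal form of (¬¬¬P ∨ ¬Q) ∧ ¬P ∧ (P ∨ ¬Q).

¬P ∧ (P ∨ ¬Q)

(¬¬¬P ∨ ¬Q) ∧ ¬P ∧ (P ∨ ¬Q)
= (¬P ∨ ¬Q) ∧ ¬P ∧ (P ∨ ¬Q)   — double negation
= ¬P ∧ (P ∨ ¬Q)   — simplify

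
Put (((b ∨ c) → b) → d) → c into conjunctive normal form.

¬d ∨ c

(((b ∨ c) → b) → d) → c
= ¬(((b ∨ c) → b) → d) ∨ c   (eliminate →)
= ¬(¬((b ∨ c) → b) ∨ d) ∨ c   (eliminate →)
= ¬(¬(¬(b ∨ c) ∨ b) ∨ d) ∨ c   (eliminate →)
= (¬¬(¬(b ∨ c) ∨ b) ∧ ¬d) ∨ c   (De Morgan)
= ((¬(b ∨ c) ∨ b) ∧ ¬d) ∨ c   (double negation)
= (((¬b ∧ ¬c) ∨ b) ∧ ¬d) ∨ c   (De Morgan)
= (¬b ∨ b ∨ c) ∧ (¬c ∨ b ∨ c) ∧ (¬d ∨ c)   (distribute ∨ over ∧)
= ¬d ∨ c   (simplify)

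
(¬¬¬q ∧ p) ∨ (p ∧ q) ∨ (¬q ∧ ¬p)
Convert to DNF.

(¬¬¬q ∧ p) ∨ (p ∧ q) ∨ (¬q ∧ ¬p)
= (¬q ∧ p) ∨ (p ∧ q) ∨ (¬q ∧ ¬p)

(¬q ∧ p) ∨ (p ∧ q) ∨ (¬q ∧ ¬p)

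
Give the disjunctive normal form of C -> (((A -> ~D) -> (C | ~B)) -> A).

~C | A

C -> (((A -> ~D) -> (C | ~B)) -> A)
⇔ ~C | (((A -> ~D) -> (C | ~B)) -> A)   — eliminate ->
⇔ ~C | ~((A -> ~D) -> (C | ~B)) | A   — eliminate ->
⇔ ~C | ~(~(A -> ~D) | C | ~B) | A   — eliminate ->
⇔ ~C | ~(~(~A | ~D) | C | ~B) | A   — eliminate ->
⇔ ~C | (~~(~A | ~D) & ~C & ~~B) | A   — De Morgan
⇔ ~C | ((~A | ~D) & ~C & ~~B) | A   — double negation
⇔ ~C | ((~A | ~D) & ~C & B) | A   — double negation
⇔ ~C | (~A & ~C & B) | (~D & ~C & B) | A   — distribute & over |
⇔ ~C | A   — simplify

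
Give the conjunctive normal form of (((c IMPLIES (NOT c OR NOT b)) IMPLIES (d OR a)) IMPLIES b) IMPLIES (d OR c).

(c OR d OR a) AND (NOT b OR d OR c)

(((c IMPLIES (NOT c OR NOT b)) IMPLIES (d OR a)) IMPLIES b) IMPLIES (d OR c)
≡ NOT (((c IMPLIES (NOT c OR NOT b)) IMPLIES (d OR a)) IMPLIES b) OR d OR c   [eliminate IMPLIES]
≡ NOT (NOT ((c IMPLIES (NOT c OR NOT b)) IMPLIES (d OR a)) OR b) OR d OR c   [eliminate IMPLIES]
≡ NOT (NOT (NOT (c IMPLIES (NOT c OR NOT b)) OR d OR a) OR b) OR d OR c   [eliminate IMPLIES]
≡ NOT (NOT (NOT (NOT c OR NOT c OR NOT b) OR d OR a) OR b) OR d OR c   [eliminate IMPLIES]
≡ (NOT NOT (NOT (NOT c OR NOT c OR NOT b) OR d OR a) AND NOT b) OR d OR c   [De Morgan]
≡ ((NOT (NOT c OR NOT c OR NOT b) OR d OR a) AND NOT b) OR d OR c   [double negation]
≡ (((NOT NOT c AND NOT NOT c AND NOT NOT b) OR d OR a) AND NOT b) OR d OR c   [De Morgan]
≡ (((c AND NOT NOT c AND NOT NOT b) OR d OR a) AND NOT b) OR d OR c   [double negation]
≡ (((c AND c AND NOT NOT b) OR d OR a) AND NOT b) OR d OR c   [double negation]
≡ (((c AND c AND b) OR d OR a) AND NOT b) OR d OR c   [double negation]
≡ (c OR d OR a OR d OR c) AND (c OR d OR a OR d OR c) AND (b OR d OR a OR d OR c) AND (NOT b OR d OR c)   [distribute OR over AND]
≡ (c OR d OR a) AND (NOT b OR d OR c)   [simplify]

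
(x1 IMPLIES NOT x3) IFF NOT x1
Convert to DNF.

(x1 AND x3) OR NOT x1

(x1 IMPLIES NOT x3) IFF NOT x1
= ((x1 IMPLIES NOT x3) IMPLIES NOT x1) AND (NOT x1 IMPLIES (x1 IMPLIES NOT x3))   (eliminate IFF)
= (NOT (x1 IMPLIES NOT x3) OR NOT x1) AND (NOT x1 IMPLIES (x1 IMPLIES NOT x3))   (eliminate IMPLIES)
= (NOT (NOT x1 OR NOT x3) OR NOT x1) AND (NOT x1 IMPLIES (x1 IMPLIES NOT x3))   (eliminate IMPLIES)
= (NOT (NOT x1 OR NOT x3) OR NOT x1) AND (NOT NOT x1 OR (x1 IMPLIES NOT x3))   (eliminate IMPLIES)
= (NOT (NOT x1 OR NOT x3) OR NOT x1) AND (NOT NOT x1 OR NOT x1 OR NOT x3)   (eliminate IMPLIES)
= ((NOT NOT x1 AND NOT NOT x3) OR NOT x1) AND (NOT NOT x1 OR NOT x1 OR NOT x3)   (De Morgan)
= ((x1 AND NOT NOT x3) OR NOT x1) AND (NOT NOT x1 OR NOT x1 OR NOT x3)   (double negation)
= ((x1 AND x3) OR NOT x1) AND (NOT NOT x1 OR NOT x1 OR NOT x3)   (double negation)
= ((x1 AND x3) OR NOT x1) AND (x1 OR NOT x1 OR NOT x3)   (double negation)
= (x1 AND x3 AND x1) OR (x1 AND x3 AND NOT x1) OR (x1 AND x3 AND NOT x3) OR (NOT x1 AND x1) OR (NOT x1 AND NOT x1) OR (NOT x1 AND NOT x3)   (distribute AND over OR)
= (x1 AND x3) OR NOT x1   (simplify)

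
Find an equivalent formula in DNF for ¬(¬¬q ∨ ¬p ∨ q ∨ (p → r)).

¬(¬¬q ∨ ¬p ∨ q ∨ (p → r))
≡ ¬(¬¬q ∨ ¬p ∨ q ∨ ¬p ∨ r)
≡ ¬¬¬q ∧ ¬¬p ∧ ¬q ∧ ¬¬p ∧ ¬r
≡ ¬q ∧ ¬¬p ∧ ¬q ∧ ¬¬p ∧ ¬r
≡ ¬q ∧ p ∧ ¬q ∧ ¬¬p ∧ ¬r
≡ ¬q ∧ p ∧ ¬q ∧ p ∧ ¬r
≡ ¬q ∧ p ∧ ¬r

¬q ∧ p ∧ ¬r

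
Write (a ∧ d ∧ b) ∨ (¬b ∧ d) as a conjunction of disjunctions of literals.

(a ∧ d ∧ b) ∨ (¬b ∧ d)
⇔ (a ∨ ¬b) ∧ (a ∨ d) ∧ (d ∨ ¬b) ∧ (d ∨ d) ∧ (b ∨ ¬b) ∧ (b ∨ d)
⇔ (a ∨ ¬b) ∧ d

(a ∨ ¬b) ∧ d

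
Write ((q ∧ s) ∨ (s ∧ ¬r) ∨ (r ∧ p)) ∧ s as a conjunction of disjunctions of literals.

((q ∧ s) ∨ (s ∧ ¬r) ∨ (r ∧ p)) ∧ s
≡ (q ∨ s ∨ r) ∧ (q ∨ s ∨ p) ∧ (q ∨ ¬r ∨ r) ∧ (q ∨ ¬r ∨ p) ∧ (s ∨ s ∨ r) ∧ (s ∨ s ∨ p) ∧ (s ∨ ¬r ∨ r) ∧ (s ∨ ¬r ∨ p) ∧ s   — distribute ∨ over ∧
≡ (q ∨ ¬r ∨ p) ∧ s   — simplify

(q ∨ ¬r ∨ p) ∧ s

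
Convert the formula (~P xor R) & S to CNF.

(~P xor R) & S
≡ (~P | R) & ~(~P & R) & S   — expand xor
≡ (~P | R) & (~~P | ~R) & S   — De Morgan
≡ (~P | R) & (P | ~R) & S   — double negation

(~P | R) & (P | ~R) & S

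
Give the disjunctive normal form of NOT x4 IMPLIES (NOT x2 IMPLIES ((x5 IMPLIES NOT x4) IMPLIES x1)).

x4 OR x2 OR x1

NOT x4 IMPLIES (NOT x2 IMPLIES ((x5 IMPLIES NOT x4) IMPLIES x1))
⇔ NOT NOT x4 OR (NOT x2 IMPLIES ((x5 IMPLIES NOT x4) IMPLIES x1))   — eliminate IMPLIES
⇔ NOT NOT x4 OR NOT NOT x2 OR ((x5 IMPLIES NOT x4) IMPLIES x1)   — eliminate IMPLIES
⇔ NOT NOT x4 OR NOT NOT x2 OR NOT (x5 IMPLIES NOT x4) OR x1   — eliminate IMPLIES
⇔ NOT NOT x4 OR NOT NOT x2 OR NOT (NOT x5 OR NOT x4) OR x1   — eliminate IMPLIES
⇔ x4 OR NOT NOT x2 OR NOT (NOT x5 OR NOT x4) OR x1   — double negation
⇔ x4 OR x2 OR NOT (NOT x5 OR NOT x4) OR x1   — double negation
⇔ x4 OR x2 OR (NOT NOT x5 AND NOT NOT x4) OR x1   — De Morgan
⇔ x4 OR x2 OR (x5 AND NOT NOT x4) OR x1   — double negation
⇔ x4 OR x2 OR (x5 AND x4) OR x1   — double negation
⇔ x4 OR x2 OR x1   — simplify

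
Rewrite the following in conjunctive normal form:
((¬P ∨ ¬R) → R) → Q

¬R ∨ Q

((¬P ∨ ¬R) → R) → Q
≡ ¬((¬P ∨ ¬R) → R) ∨ Q   [eliminate →]
≡ ¬(¬(¬P ∨ ¬R) ∨ R) ∨ Q   [eliminate →]
≡ (¬¬(¬P ∨ ¬R) ∧ ¬R) ∨ Q   [De Morgan]
≡ ((¬P ∨ ¬R) ∧ ¬R) ∨ Q   [double negation]
≡ (¬P ∨ ¬R ∨ Q) ∧ (¬R ∨ Q)   [distribute ∨ over ∧]
≡ ¬R ∨ Q   [simplify]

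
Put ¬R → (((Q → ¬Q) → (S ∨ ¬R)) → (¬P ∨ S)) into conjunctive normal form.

¬R → (((Q → ¬Q) → (S ∨ ¬R)) → (¬P ∨ S))
≡ ¬¬R ∨ (((Q → ¬Q) → (S ∨ ¬R)) → (¬P ∨ S))
≡ ¬¬R ∨ ¬((Q → ¬Q) → (S ∨ ¬R)) ∨ ¬P ∨ S
≡ ¬¬R ∨ ¬(¬(Q → ¬Q) ∨ S ∨ ¬R) ∨ ¬P ∨ S
≡ ¬¬R ∨ ¬(¬(¬Q ∨ ¬Q) ∨ S ∨ ¬R) ∨ ¬P ∨ S
≡ R ∨ ¬(¬(¬Q ∨ ¬Q) ∨ S ∨ ¬R) ∨ ¬P ∨ S
≡ R ∨ (¬¬(¬Q ∨ ¬Q) ∧ ¬S ∧ ¬¬R) ∨ ¬P ∨ S
≡ R ∨ ((¬Q ∨ ¬Q) ∧ ¬S ∧ ¬¬R) ∨ ¬P ∨ S
≡ R ∨ ((¬Q ∨ ¬Q) ∧ ¬S ∧ R) ∨ ¬P ∨ S
≡ (R ∨ ¬Q ∨ ¬Q ∨ ¬P ∨ S) ∧ (R ∨ ¬S ∨ ¬P ∨ S) ∧ (R ∨ R ∨ ¬P ∨ S)
≡ R ∨ ¬P ∨ S

R ∨ ¬P ∨ S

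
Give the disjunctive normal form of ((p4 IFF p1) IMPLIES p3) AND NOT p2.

((p4 IFF p1) IMPLIES p3) AND NOT p2
≡ (NOT (p4 IFF p1) OR p3) AND NOT p2   [eliminate IMPLIES]
≡ (NOT ((p4 IMPLIES p1) AND (p1 IMPLIES p4)) OR p3) AND NOT p2   [eliminate IFF]
≡ (NOT ((NOT p4 OR p1) AND (p1 IMPLIES p4)) OR p3) AND NOT p2   [eliminate IMPLIES]
≡ (NOT ((NOT p4 OR p1) AND (NOT p1 OR p4)) OR p3) AND NOT p2   [eliminate IMPLIES]
≡ (NOT (NOT p4 OR p1) OR NOT (NOT p1 OR p4) OR p3) AND NOT p2   [De Morgan]
≡ ((NOT NOT p4 AND NOT p1) OR NOT (NOT p1 OR p4) OR p3) AND NOT p2   [De Morgan]
≡ ((p4 AND NOT p1) OR NOT (NOT p1 OR p4) OR p3) AND NOT p2   [double negation]
≡ ((p4 AND NOT p1) OR (NOT NOT p1 AND NOT p4) OR p3) AND NOT p2   [De Morgan]
≡ ((p4 AND NOT p1) OR (p1 AND NOT p4) OR p3) AND NOT p2   [double negation]
≡ (p4 AND NOT p1 AND NOT p2) OR (p1 AND NOT p4 AND NOT p2) OR (p3 AND NOT p2)   [distribute AND over OR]

(p4 AND NOT p1 AND NOT p2) OR (p1 AND NOT p4 AND NOT p2) OR (p3 AND NOT p2)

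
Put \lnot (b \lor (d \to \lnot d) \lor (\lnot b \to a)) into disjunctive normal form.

\lnot b \land d \land \lnot a

\lnot (b \lor (d \to \lnot d) \lor (\lnot b \to a))
⇔ \lnot (b \lor \lnot d \lor \lnot d \lor (\lnot b \to a))   [eliminate \to]
⇔ \lnot (b \lor \lnot d \lor \lnot d \lor \lnot \lnot b \lor a)   [eliminate \to]
⇔ \lnot b \land \lnot \lnot d \land \lnot \lnot d \land \lnot \lnot \lnot b \land \lnot a   [De Morgan]
⇔ \lnot b \land d \land \lnot \lnot d \land \lnot \lnot \lnot b \land \lnot a   [double negation]
⇔ \lnot b \land d \land d \land \lnot \lnot \lnot b \land \lnot a   [double negation]
⇔ \lnot b \land d \land d \land \lnot b \land \lnot a   [double negation]
⇔ \lnot b \land d \land \lnot a   [simplify]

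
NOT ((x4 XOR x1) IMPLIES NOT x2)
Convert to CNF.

(x4 OR x1) AND (NOT x4 OR NOT x1) AND x2

NOT ((x4 XOR x1) IMPLIES NOT x2)
= NOT (NOT (x4 XOR x1) OR NOT x2)   (eliminate IMPLIES)
= NOT (NOT ((x4 OR x1) AND NOT (x4 AND x1)) OR NOT x2)   (expand XOR)
= NOT NOT ((x4 OR x1) AND NOT (x4 AND x1)) AND NOT NOT x2   (De Morgan)
= (x4 OR x1) AND NOT (x4 AND x1) AND NOT NOT x2   (double negation)
= (x4 OR x1) AND (NOT x4 OR NOT x1) AND NOT NOT x2   (De Morgan)
= (x4 OR x1) AND (NOT x4 OR NOT x1) AND x2   (double negation)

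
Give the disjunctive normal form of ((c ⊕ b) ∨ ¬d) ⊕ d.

((c ⊕ b) ∨ ¬d) ⊕ d
= (((c ⊕ b) ∨ ¬d) ∧ ¬d) ∨ (¬((c ⊕ b) ∨ ¬d) ∧ d)   — expand ⊕
= (((c ∧ ¬b) ∨ (¬c ∧ b) ∨ ¬d) ∧ ¬d) ∨ (¬((c ⊕ b) ∨ ¬d) ∧ d)   — expand ⊕
= (((c ∧ ¬b) ∨ (¬c ∧ b) ∨ ¬d) ∧ ¬d) ∨ (¬((c ∧ ¬b) ∨ (¬c ∧ b) ∨ ¬d) ∧ d)   — expand ⊕
= (((c ∧ ¬b) ∨ (¬c ∧ b) ∨ ¬d) ∧ ¬d) ∨ (¬(c ∧ ¬b) ∧ ¬(¬c ∧ b) ∧ ¬¬d ∧ d)   — De Morgan
= (((c ∧ ¬b) ∨ (¬c ∧ b) ∨ ¬d) ∧ ¬d) ∨ ((¬c ∨ ¬¬b) ∧ ¬(¬c ∧ b) ∧ ¬¬d ∧ d)   — De Morgan
= (((c ∧ ¬b) ∨ (¬c ∧ b) ∨ ¬d) ∧ ¬d) ∨ ((¬c ∨ b) ∧ ¬(¬c ∧ b) ∧ ¬¬d ∧ d)   — double negation
= (((c ∧ ¬b) ∨ (¬c ∧ b) ∨ ¬d) ∧ ¬d) ∨ ((¬c ∨ b) ∧ (¬¬c ∨ ¬b) ∧ ¬¬d ∧ d)   — De Morgan
= (((c ∧ ¬b) ∨ (¬c ∧ b) ∨ ¬d) ∧ ¬d) ∨ ((¬c ∨ b) ∧ (c ∨ ¬b) ∧ ¬¬d ∧ d)   — double negation
= (((c ∧ ¬b) ∨ (¬c ∧ b) ∨ ¬d) ∧ ¬d) ∨ ((¬c ∨ b) ∧ (c ∨ ¬b) ∧ d ∧ d)   — double negation
= (c ∧ ¬b ∧ ¬d) ∨ (¬c ∧ b ∧ ¬d) ∨ (¬d ∧ ¬d) ∨ (¬c ∧ c ∧ d ∧ d) ∨ (¬c ∧ ¬b ∧ d ∧ d) ∨ (b ∧ c ∧ d ∧ d) ∨ (b ∧ ¬b ∧ d ∧ d)   — distribute ∧ over ∨
= ¬d ∨ (¬c ∧ ¬b ∧ d) ∨ (b ∧ c ∧ d)   — simplify

¬d ∨ (¬c ∧ ¬b ∧ d) ∨ (b ∧ c ∧ d)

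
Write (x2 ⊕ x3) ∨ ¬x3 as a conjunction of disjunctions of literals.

¬x2 ∨ ¬x3

(x2 ⊕ x3) ∨ ¬x3
≡ ((x2 ∨ x3) ∧ ¬(x2 ∧ x3)) ∨ ¬x3   [expand ⊕]
≡ ((x2 ∨ x3) ∧ (¬x2 ∨ ¬x3)) ∨ ¬x3   [De Morgan]
≡ (x2 ∨ x3 ∨ ¬x3) ∧ (¬x2 ∨ ¬x3 ∨ ¬x3)   [distribute ∨ over ∧]
≡ ¬x2 ∨ ¬x3   [simplify]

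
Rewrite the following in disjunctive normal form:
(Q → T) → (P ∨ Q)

P ∨ Q

(Q → T) → (P ∨ Q)
⇔ ¬(Q → T) ∨ P ∨ Q   [eliminate →]
⇔ ¬(¬Q ∨ T) ∨ P ∨ Q   [eliminate →]
⇔ (¬¬Q ∧ ¬T) ∨ P ∨ Q   [De Morgan]
⇔ (Q ∧ ¬T) ∨ P ∨ Q   [double negation]
⇔ P ∨ Q   [simplify]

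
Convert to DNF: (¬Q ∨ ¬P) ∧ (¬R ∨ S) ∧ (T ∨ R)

(¬Q ∧ ¬R ∧ T) ∨ (¬Q ∧ S ∧ T) ∨ (¬Q ∧ S ∧ R) ∨ (¬P ∧ ¬R ∧ T) ∨ (¬P ∧ S ∧ T) ∨ (¬P ∧ S ∧ R)

(¬Q ∨ ¬P) ∧ (¬R ∨ S) ∧ (T ∨ R)
≡ (¬Q ∧ ¬R ∧ T) ∨ (¬Q ∧ ¬R ∧ R) ∨ (¬Q ∧ S ∧ T) ∨ (¬Q ∧ S ∧ R) ∨ (¬P ∧ ¬R ∧ T) ∨ (¬P ∧ ¬R ∧ R) ∨ (¬P ∧ S ∧ T) ∨ (¬P ∧ S ∧ R)   — distribute ∧ over ∨
≡ (¬Q ∧ ¬R ∧ T) ∨ (¬Q ∧ S ∧ T) ∨ (¬Q ∧ S ∧ R) ∨ (¬P ∧ ¬R ∧ T) ∨ (¬P ∧ S ∧ T) ∨ (¬P ∧ S ∧ R)   — simplify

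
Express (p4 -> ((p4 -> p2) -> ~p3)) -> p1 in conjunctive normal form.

(p4 -> ((p4 -> p2) -> ~p3)) -> p1
≡ ~(p4 -> ((p4 -> p2) -> ~p3)) | p1   — eliminate ->
≡ ~(~p4 | ((p4 -> p2) -> ~p3)) | p1   — eliminate ->
≡ ~(~p4 | ~(p4 -> p2) | ~p3) | p1   — eliminate ->
≡ ~(~p4 | ~(~p4 | p2) | ~p3) | p1   — eliminate ->
≡ (~~p4 & ~~(~p4 | p2) & ~~p3) | p1   — De Morgan
≡ (p4 & ~~(~p4 | p2) & ~~p3) | p1   — double negation
≡ (p4 & (~p4 | p2) & ~~p3) | p1   — double negation
≡ (p4 & (~p4 | p2) & p3) | p1   — double negation
≡ (p4 | p1) & (~p4 | p2 | p1) & (p3 | p1)   — distribute | over &

(p4 | p1) & (~p4 | p2 | p1) & (p3 | p1)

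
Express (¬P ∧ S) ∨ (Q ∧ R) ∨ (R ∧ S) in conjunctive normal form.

(¬P ∨ R) ∧ (S ∨ Q) ∧ (S ∨ R)

(¬P ∧ S) ∨ (Q ∧ R) ∨ (R ∧ S)
⇔ (¬P ∨ Q ∨ R) ∧ (¬P ∨ Q ∨ S) ∧ (¬P ∨ R ∨ R) ∧ (¬P ∨ R ∨ S) ∧ (S ∨ Q ∨ R) ∧ (S ∨ Q ∨ S) ∧ (S ∨ R ∨ R) ∧ (S ∨ R ∨ S)   [distribute ∨ over ∧]
⇔ (¬P ∨ R) ∧ (S ∨ Q) ∧ (S ∨ R)   [simplify]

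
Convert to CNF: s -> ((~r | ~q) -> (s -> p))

s -> ((~r | ~q) -> (s -> p))
⇔ ~s | ((~r | ~q) -> (s -> p))   [eliminate ->]
⇔ ~s | ~(~r | ~q) | (s -> p)   [eliminate ->]
⇔ ~s | ~(~r | ~q) | ~s | p   [eliminate ->]
⇔ ~s | (~~r & ~~q) | ~s | p   [De Morgan]
⇔ ~s | (r & ~~q) | ~s | p   [double negation]
⇔ ~s | (r & q) | ~s | p   [double negation]
⇔ (~s | r | ~s | p) & (~s | q | ~s | p)   [distribute | over &]
⇔ (~s | r | p) & (~s | q | p)   [simplify]

(~s | r | p) & (~s | q | p)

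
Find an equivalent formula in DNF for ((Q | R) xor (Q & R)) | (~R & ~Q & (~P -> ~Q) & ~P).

((Q | R) xor (Q & R)) | (~R & ~Q & (~P -> ~Q) & ~P)
≡ ((Q | R) & ~(Q & R)) | (~(Q | R) & Q & R) | (~R & ~Q & (~P -> ~Q) & ~P)
≡ ((Q | R) & ~(Q & R)) | (~(Q | R) & Q & R) | (~R & ~Q & (~~P | ~Q) & ~P)
≡ ((Q | R) & (~Q | ~R)) | (~(Q | R) & Q & R) | (~R & ~Q & (~~P | ~Q) & ~P)
≡ ((Q | R) & (~Q | ~R)) | (~Q & ~R & Q & R) | (~R & ~Q & (~~P | ~Q) & ~P)
≡ ((Q | R) & (~Q | ~R)) | (~Q & ~R & Q & R) | (~R & ~Q & (P | ~Q) & ~P)
≡ (Q & ~Q) | (Q & ~R) | (R & ~Q) | (R & ~R) | (~Q & ~R & Q & R) | (~R & ~Q & P & ~P) | (~R & ~Q & ~Q & ~P)
≡ (Q & ~R) | (R & ~Q) | (~R & ~Q & ~P)

(Q & ~R) | (R & ~Q) | (~R & ~Q & ~P)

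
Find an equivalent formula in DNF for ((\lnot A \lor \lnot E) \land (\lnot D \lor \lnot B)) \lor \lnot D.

((\lnot A \lor \lnot E) \land (\lnot D \lor \lnot B)) \lor \lnot D
= (\lnot A \land \lnot D) \lor (\lnot A \land \lnot B) \lor (\lnot E \land \lnot D) \lor (\lnot E \land \lnot B) \lor \lnot D   (distribute \land over \lor)
= (\lnot A \land \lnot B) \lor (\lnot E \land \lnot B) \lor \lnot D   (simplify)

(\lnot A \land \lnot B) \lor (\lnot E \land \lnot B) \lor \lnot D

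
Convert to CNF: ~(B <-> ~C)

~(B <-> ~C)
≡ ~((B -> ~C) & (~C -> B))
≡ ~((~B | ~C) & (~C -> B))
≡ ~((~B | ~C) & (~~C | B))
≡ ~(~B | ~C) | ~(~~C | B)
≡ (~~B & ~~C) | ~(~~C | B)
≡ (B & ~~C) | ~(~~C | B)
≡ (B & C) | ~(~~C | B)
≡ (B & C) | (~~~C & ~B)
≡ (B & C) | (~C & ~B)
≡ (B | ~C) & (B | ~B) & (C | ~C) & (C | ~B)
≡ (B | ~C) & (C | ~B)

(B | ~C) & (C | ~B)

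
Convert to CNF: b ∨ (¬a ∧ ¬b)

b ∨ (¬a ∧ ¬b)
⇔ (b ∨ ¬a) ∧ (b ∨ ¬b)   (distribute ∨ over ∧)
⇔ b ∨ ¬a   (simplify)

b ∨ ¬a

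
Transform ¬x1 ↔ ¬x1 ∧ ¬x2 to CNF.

x1 ∨ ¬x2

¬x1 ↔ ¬x1 ∧ ¬x2
= (¬x1 → ¬x1 ∧ ¬x2) ∧ (¬x1 ∧ ¬x2 → ¬x1)   [eliminate ↔]
= (¬¬x1 ∨ ¬x1 ∧ ¬x2) ∧ (¬x1 ∧ ¬x2 → ¬x1)   [eliminate →]
= (¬¬x1 ∨ ¬x1 ∧ ¬x2) ∧ (¬(¬x1 ∧ ¬x2) ∨ ¬x1)   [eliminate →]
= (x1 ∨ ¬x1 ∧ ¬x2) ∧ (¬(¬x1 ∧ ¬x2) ∨ ¬x1)   [double negation]
= (x1 ∨ ¬x1 ∧ ¬x2) ∧ (¬¬x1 ∨ ¬¬x2 ∨ ¬x1)   [De Morgan]
= (x1 ∨ ¬x1 ∧ ¬x2) ∧ (x1 ∨ ¬¬x2 ∨ ¬x1)   [double negation]
= (x1 ∨ ¬x1 ∧ ¬x2) ∧ (x1 ∨ x2 ∨ ¬x1)   [double negation]
= (x1 ∨ ¬x1) ∧ (x1 ∨ ¬x2) ∧ (x1 ∨ x2 ∨ ¬x1)   [distribute ∨ over ∧]
= x1 ∨ ¬x2   [simplify]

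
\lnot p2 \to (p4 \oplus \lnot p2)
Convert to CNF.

\lnot p2 \to (p4 \oplus \lnot p2)
⇔ \lnot \lnot p2 \lor (p4 \oplus \lnot p2)   [eliminate \to]
⇔ \lnot \lnot p2 \lor ((p4 \lor \lnot p2) \land \lnot (p4 \land \lnot p2))   [expand \oplus]
⇔ p2 \lor ((p4 \lor \lnot p2) \land \lnot (p4 \land \lnot p2))   [double negation]
⇔ p2 \lor ((p4 \lor \lnot p2) \land (\lnot p4 \lor \lnot \lnot p2))   [De Morgan]
⇔ p2 \lor ((p4 \lor \lnot p2) \land (\lnot p4 \lor p2))   [double negation]
⇔ (p2 \lor p4 \lor \lnot p2) \land (p2 \lor \lnot p4 \lor p2)   [distribute \lor over \land]
⇔ p2 \lor \lnot p4   [simplify]

p2 \lor \lnot p4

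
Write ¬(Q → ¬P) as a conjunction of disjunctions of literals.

¬(Q → ¬P)
⇔ ¬(¬Q ∨ ¬P)   [eliminate →]
⇔ ¬¬Q ∧ ¬¬P   [De Morgan]
⇔ Q ∧ ¬¬P   [double negation]
⇔ Q ∧ P   [double negation]

Q ∧ P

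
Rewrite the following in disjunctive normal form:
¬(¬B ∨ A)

¬(¬B ∨ A)
⇔ ¬¬B ∧ ¬A   [De Morgan]
⇔ B ∧ ¬A   [double negation]

B ∧ ¬A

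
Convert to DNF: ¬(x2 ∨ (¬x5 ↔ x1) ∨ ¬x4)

(¬x2 ∧ ¬x5 ∧ ¬x1 ∧ x4) ∨ (¬x2 ∧ x1 ∧ x5 ∧ x4)

¬(x2 ∨ (¬x5 ↔ x1) ∨ ¬x4)
= ¬(x2 ∨ ((¬x5 → x1) ∧ (x1 → ¬x5)) ∨ ¬x4)   [eliminate ↔]
= ¬(x2 ∨ ((¬¬x5 ∨ x1) ∧ (x1 → ¬x5)) ∨ ¬x4)   [eliminate →]
= ¬(x2 ∨ ((¬¬x5 ∨ x1) ∧ (¬x1 ∨ ¬x5)) ∨ ¬x4)   [eliminate →]
= ¬x2 ∧ ¬((¬¬x5 ∨ x1) ∧ (¬x1 ∨ ¬x5)) ∧ ¬¬x4   [De Morgan]
= ¬x2 ∧ (¬(¬¬x5 ∨ x1) ∨ ¬(¬x1 ∨ ¬x5)) ∧ ¬¬x4   [De Morgan]
= ¬x2 ∧ ((¬¬¬x5 ∧ ¬x1) ∨ ¬(¬x1 ∨ ¬x5)) ∧ ¬¬x4   [De Morgan]
= ¬x2 ∧ ((¬x5 ∧ ¬x1) ∨ ¬(¬x1 ∨ ¬x5)) ∧ ¬¬x4   [double negation]
= ¬x2 ∧ ((¬x5 ∧ ¬x1) ∨ (¬¬x1 ∧ ¬¬x5)) ∧ ¬¬x4   [De Morgan]
= ¬x2 ∧ ((¬x5 ∧ ¬x1) ∨ (x1 ∧ ¬¬x5)) ∧ ¬¬x4   [double negation]
= ¬x2 ∧ ((¬x5 ∧ ¬x1) ∨ (x1 ∧ x5)) ∧ ¬¬x4   [double negation]
= ¬x2 ∧ ((¬x5 ∧ ¬x1) ∨ (x1 ∧ x5)) ∧ x4   [double negation]
= (¬x2 ∧ ¬x5 ∧ ¬x1 ∧ x4) ∨ (¬x2 ∧ x1 ∧ x5 ∧ x4)   [distribute ∧ over ∨]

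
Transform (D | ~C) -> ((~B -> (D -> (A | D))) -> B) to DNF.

(D | ~C) -> ((~B -> (D -> (A | D))) -> B)
≡ ~(D | ~C) | ((~B -> (D -> (A | D))) -> B)   [eliminate ->]
≡ ~(D | ~C) | ~(~B -> (D -> (A | D))) | B   [eliminate ->]
≡ ~(D | ~C) | ~(~~B | (D -> (A | D))) | B   [eliminate ->]
≡ ~(D | ~C) | ~(~~B | ~D | A | D) | B   [eliminate ->]
≡ (~D & ~~C) | ~(~~B | ~D | A | D) | B   [De Morgan]
≡ (~D & C) | ~(~~B | ~D | A | D) | B   [double negation]
≡ (~D & C) | (~~~B & ~~D & ~A & ~D) | B   [De Morgan]
≡ (~D & C) | (~B & ~~D & ~A & ~D) | B   [double negation]
≡ (~D & C) | (~B & D & ~A & ~D) | B   [double negation]
≡ (~D & C) | B   [simplify]

(~D & C) | B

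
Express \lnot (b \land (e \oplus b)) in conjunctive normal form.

\lnot b \lor e

\lnot (b \land (e \oplus b))
⇔ \lnot (b \land (e \lor b) \land \lnot (e \land b))   [expand \oplus]
⇔ \lnot b \lor \lnot (e \lor b) \lor \lnot \lnot (e \land b)   [De Morgan]
⇔ \lnot b \lor (\lnot e \land \lnot b) \lor \lnot \lnot (e \land b)   [De Morgan]
⇔ \lnot b \lor (\lnot e \land \lnot b) \lor (e \land b)   [double negation]
⇔ (\lnot b \lor \lnot e \lor e) \land (\lnot b \lor \lnot e \lor b) \land (\lnot b \lor \lnot b \lor e) \land (\lnot b \lor \lnot b \lor b)   [distribute \lor over \land]
⇔ \lnot b \lor e   [simplify]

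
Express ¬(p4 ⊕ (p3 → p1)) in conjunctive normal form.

(¬p4 ∨ ¬p3 ∨ p1) ∧ (p3 ∨ p4) ∧ (¬p1 ∨ p4)

¬(p4 ⊕ (p3 → p1))
⇔ ¬((p4 ∨ (p3 → p1)) ∧ ¬(p4 ∧ (p3 → p1)))   — expand ⊕
⇔ ¬((p4 ∨ ¬p3 ∨ p1) ∧ ¬(p4 ∧ (p3 → p1)))   — eliminate →
⇔ ¬((p4 ∨ ¬p3 ∨ p1) ∧ ¬(p4 ∧ (¬p3 ∨ p1)))   — eliminate →
⇔ ¬(p4 ∨ ¬p3 ∨ p1) ∨ ¬¬(p4 ∧ (¬p3 ∨ p1))   — De Morgan
⇔ (¬p4 ∧ ¬¬p3 ∧ ¬p1) ∨ ¬¬(p4 ∧ (¬p3 ∨ p1))   — De Morgan
⇔ (¬p4 ∧ p3 ∧ ¬p1) ∨ ¬¬(p4 ∧ (¬p3 ∨ p1))   — double negation
⇔ (¬p4 ∧ p3 ∧ ¬p1) ∨ (p4 ∧ (¬p3 ∨ p1))   — double negation
⇔ (¬p4 ∨ p4) ∧ (¬p4 ∨ ¬p3 ∨ p1) ∧ (p3 ∨ p4) ∧ (p3 ∨ ¬p3 ∨ p1) ∧ (¬p1 ∨ p4) ∧ (¬p1 ∨ ¬p3 ∨ p1)   — distribute ∨ over ∧
⇔ (¬p4 ∨ ¬p3 ∨ p1) ∧ (p3 ∨ p4) ∧ (¬p1 ∨ p4)   — simplify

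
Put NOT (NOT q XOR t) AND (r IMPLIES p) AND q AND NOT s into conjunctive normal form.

(NOT t OR NOT q) AND (NOT r OR p) AND q AND NOT s

NOT (NOT q XOR t) AND (r IMPLIES p) AND q AND NOT s
⇔ NOT ((NOT q OR t) AND NOT (NOT q AND t)) AND (r IMPLIES p) AND q AND NOT s
⇔ NOT ((NOT q OR t) AND NOT (NOT q AND t)) AND (NOT r OR p) AND q AND NOT s
⇔ (NOT (NOT q OR t) OR NOT NOT (NOT q AND t)) AND (NOT r OR p) AND q AND NOT s
⇔ ((NOT NOT q AND NOT t) OR NOT NOT (NOT q AND t)) AND (NOT r OR p) AND q AND NOT s
⇔ ((q AND NOT t) OR NOT NOT (NOT q AND t)) AND (NOT r OR p) AND q AND NOT s
⇔ ((q AND NOT t) OR (NOT q AND t)) AND (NOT r OR p) AND q AND NOT s
⇔ (q OR NOT q) AND (q OR t) AND (NOT t OR NOT q) AND (NOT t OR t) AND (NOT r OR p) AND q AND NOT s
⇔ (NOT t OR NOT q) AND (NOT r OR p) AND q AND NOT s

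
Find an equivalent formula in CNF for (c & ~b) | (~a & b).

(c & ~b) | (~a & b)
≡ (c | ~a) & (c | b) & (~b | ~a) & (~b | b)   [distribute | over &]
≡ (c | ~a) & (c | b) & (~b | ~a)   [simplify]

(c | ~a) & (c | b) & (~b | ~a)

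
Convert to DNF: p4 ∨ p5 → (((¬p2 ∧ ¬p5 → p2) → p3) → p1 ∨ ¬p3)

¬p4 ∧ ¬p5 ∨ p1 ∨ ¬p3

p4 ∨ p5 → (((¬p2 ∧ ¬p5 → p2) → p3) → p1 ∨ ¬p3)
⇔ ¬(p4 ∨ p5) ∨ (((¬p2 ∧ ¬p5 → p2) → p3) → p1 ∨ ¬p3)   [eliminate →]
⇔ ¬(p4 ∨ p5) ∨ ¬((¬p2 ∧ ¬p5 → p2) → p3) ∨ p1 ∨ ¬p3   [eliminate →]
⇔ ¬(p4 ∨ p5) ∨ ¬(¬(¬p2 ∧ ¬p5 → p2) ∨ p3) ∨ p1 ∨ ¬p3   [eliminate →]
⇔ ¬(p4 ∨ p5) ∨ ¬(¬(¬(¬p2 ∧ ¬p5) ∨ p2) ∨ p3) ∨ p1 ∨ ¬p3   [eliminate →]
⇔ ¬p4 ∧ ¬p5 ∨ ¬(¬(¬(¬p2 ∧ ¬p5) ∨ p2) ∨ p3) ∨ p1 ∨ ¬p3   [De Morgan]
⇔ ¬p4 ∧ ¬p5 ∨ ¬¬(¬(¬p2 ∧ ¬p5) ∨ p2) ∧ ¬p3 ∨ p1 ∨ ¬p3   [De Morgan]
⇔ ¬p4 ∧ ¬p5 ∨ (¬(¬p2 ∧ ¬p5) ∨ p2) ∧ ¬p3 ∨ p1 ∨ ¬p3   [double negation]
⇔ ¬p4 ∧ ¬p5 ∨ (¬¬p2 ∨ ¬¬p5 ∨ p2) ∧ ¬p3 ∨ p1 ∨ ¬p3   [De Morgan]
⇔ ¬p4 ∧ ¬p5 ∨ (p2 ∨ ¬¬p5 ∨ p2) ∧ ¬p3 ∨ p1 ∨ ¬p3   [double negation]
⇔ ¬p4 ∧ ¬p5 ∨ (p2 ∨ p5 ∨ p2) ∧ ¬p3 ∨ p1 ∨ ¬p3   [double negation]
⇔ ¬p4 ∧ ¬p5 ∨ p2 ∧ ¬p3 ∨ p5 ∧ ¬p3 ∨ p2 ∧ ¬p3 ∨ p1 ∨ ¬p3   [distribute ∧ over ∨]
⇔ ¬p4 ∧ ¬p5 ∨ p1 ∨ ¬p3   [simplify]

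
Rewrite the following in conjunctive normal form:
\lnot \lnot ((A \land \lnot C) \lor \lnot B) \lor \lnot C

\lnot \lnot ((A \land \lnot C) \lor \lnot B) \lor \lnot C
≡ (A \land \lnot C) \lor \lnot B \lor \lnot C   — double negation
≡ (A \lor \lnot B \lor \lnot C) \land (\lnot C \lor \lnot B \lor \lnot C)   — distribute \lor over \land
≡ \lnot C \lor \lnot B   — simplify

\lnot C \lor \lnot B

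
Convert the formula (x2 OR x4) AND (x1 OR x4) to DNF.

(x2 AND x1) OR x4

(x2 OR x4) AND (x1 OR x4)
≡ (x2 AND x1) OR (x2 AND x4) OR (x4 AND x1) OR (x4 AND x4)   [distribute AND over OR]
≡ (x2 AND x1) OR x4   [simplify]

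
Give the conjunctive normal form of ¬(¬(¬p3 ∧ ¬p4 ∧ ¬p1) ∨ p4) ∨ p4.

(¬p3 ∨ p4) ∧ (¬p1 ∨ p4)

¬(¬(¬p3 ∧ ¬p4 ∧ ¬p1) ∨ p4) ∨ p4
⇔ (¬¬(¬p3 ∧ ¬p4 ∧ ¬p1) ∧ ¬p4) ∨ p4   — De Morgan
⇔ (¬p3 ∧ ¬p4 ∧ ¬p1 ∧ ¬p4) ∨ p4   — double negation
⇔ (¬p3 ∨ p4) ∧ (¬p4 ∨ p4) ∧ (¬p1 ∨ p4) ∧ (¬p4 ∨ p4)   — distribute ∨ over ∧
⇔ (¬p3 ∨ p4) ∧ (¬p1 ∨ p4)   — simplify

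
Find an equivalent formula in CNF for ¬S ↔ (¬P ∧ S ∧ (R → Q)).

S ∧ (P ∨ ¬S ∨ R) ∧ (P ∨ ¬S ∨ ¬Q)

¬S ↔ (¬P ∧ S ∧ (R → Q))
⇔ (¬S → (¬P ∧ S ∧ (R → Q))) ∧ ((¬P ∧ S ∧ (R → Q)) → ¬S)   (eliminate ↔)
⇔ (¬¬S ∨ (¬P ∧ S ∧ (R → Q))) ∧ ((¬P ∧ S ∧ (R → Q)) → ¬S)   (eliminate →)
⇔ (¬¬S ∨ (¬P ∧ S ∧ (¬R ∨ Q))) ∧ ((¬P ∧ S ∧ (R → Q)) → ¬S)   (eliminate →)
⇔ (¬¬S ∨ (¬P ∧ S ∧ (¬R ∨ Q))) ∧ (¬(¬P ∧ S ∧ (R → Q)) ∨ ¬S)   (eliminate →)
⇔ (¬¬S ∨ (¬P ∧ S ∧ (¬R ∨ Q))) ∧ (¬(¬P ∧ S ∧ (¬R ∨ Q)) ∨ ¬S)   (eliminate →)
⇔ (S ∨ (¬P ∧ S ∧ (¬R ∨ Q))) ∧ (¬(¬P ∧ S ∧ (¬R ∨ Q)) ∨ ¬S)   (double negation)
⇔ (S ∨ (¬P ∧ S ∧ (¬R ∨ Q))) ∧ (¬¬P ∨ ¬S ∨ ¬(¬R ∨ Q) ∨ ¬S)   (De Morgan)
⇔ (S ∨ (¬P ∧ S ∧ (¬R ∨ Q))) ∧ (P ∨ ¬S ∨ ¬(¬R ∨ Q) ∨ ¬S)   (double negation)
⇔ (S ∨ (¬P ∧ S ∧ (¬R ∨ Q))) ∧ (P ∨ ¬S ∨ (¬¬R ∧ ¬Q) ∨ ¬S)   (De Morgan)
⇔ (S ∨ (¬P ∧ S ∧ (¬R ∨ Q))) ∧ (P ∨ ¬S ∨ (R ∧ ¬Q) ∨ ¬S)   (double negation)
⇔ (S ∨ ¬P) ∧ (S ∨ S) ∧ (S ∨ ¬R ∨ Q) ∧ (P ∨ ¬S ∨ R ∨ ¬S) ∧ (P ∨ ¬S ∨ ¬Q ∨ ¬S)   (distribute ∨ over ∧)
⇔ S ∧ (P ∨ ¬S ∨ R) ∧ (P ∨ ¬S ∨ ¬Q)   (simplify)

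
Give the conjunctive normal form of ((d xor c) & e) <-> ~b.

((d xor c) & e) <-> ~b
⇔ (((d xor c) & e) -> ~b) & (~b -> ((d xor c) & e))   [eliminate <->]
⇔ (~((d xor c) & e) | ~b) & (~b -> ((d xor c) & e))   [eliminate ->]
⇔ (~((d | c) & ~(d & c) & e) | ~b) & (~b -> ((d xor c) & e))   [expand xor]
⇔ (~((d | c) & ~(d & c) & e) | ~b) & (~~b | ((d xor c) & e))   [eliminate ->]
⇔ (~((d | c) & ~(d & c) & e) | ~b) & (~~b | ((d | c) & ~(d & c) & e))   [expand xor]
⇔ (~(d | c) | ~~(d & c) | ~e | ~b) & (~~b | ((d | c) & ~(d & c) & e))   [De Morgan]
⇔ ((~d & ~c) | ~~(d & c) | ~e | ~b) & (~~b | ((d | c) & ~(d & c) & e))   [De Morgan]
⇔ ((~d & ~c) | (d & c) | ~e | ~b) & (~~b | ((d | c) & ~(d & c) & e))   [double negation]
⇔ ((~d & ~c) | (d & c) | ~e | ~b) & (b | ((d | c) & ~(d & c) & e))   [double negation]
⇔ ((~d & ~c) | (d & c) | ~e | ~b) & (b | ((d | c) & (~d | ~c) & e))   [De Morgan]
⇔ (~d | d | ~e | ~b) & (~d | c | ~e | ~b) & (~c | d | ~e | ~b) & (~c | c | ~e | ~b) & (b | d | c) & (b | ~d | ~c) & (b | e)   [distribute | over &]
⇔ (~d | c | ~e | ~b) & (~c | d | ~e | ~b) & (b | d | c) & (b | ~d | ~c) & (b | e)   [simplify]

(~d | c | ~e | ~b) & (~c | d | ~e | ~b) & (b | d | c) & (b | ~d | ~c) & (b | e)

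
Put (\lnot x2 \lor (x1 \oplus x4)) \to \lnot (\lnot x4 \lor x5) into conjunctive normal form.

(\lnot x2 \lor (x1 \oplus x4)) \to \lnot (\lnot x4 \lor x5)
≡ \lnot (\lnot x2 \lor (x1 \oplus x4)) \lor \lnot (\lnot x4 \lor x5)
≡ \lnot (\lnot x2 \lor ((x1 \lor x4) \land \lnot (x1 \land x4))) \lor \lnot (\lnot x4 \lor x5)
≡ (\lnot \lnot x2 \land \lnot ((x1 \lor x4) \land \lnot (x1 \land x4))) \lor \lnot (\lnot x4 \lor x5)
≡ (x2 \land \lnot ((x1 \lor x4) \land \lnot (x1 \land x4))) \lor \lnot (\lnot x4 \lor x5)
≡ (x2 \land (\lnot (x1 \lor x4) \lor \lnot \lnot (x1 \land x4))) \lor \lnot (\lnot x4 \lor x5)
≡ (x2 \land ((\lnot x1 \land \lnot x4) \lor \lnot \lnot (x1 \land x4))) \lor \lnot (\lnot x4 \lor x5)
≡ (x2 \land ((\lnot x1 \land \lnot x4) \lor (x1 \land x4))) \lor \lnot (\lnot x4 \lor x5)
≡ (x2 \land ((\lnot x1 \land \lnot x4) \lor (x1 \land x4))) \lor (\lnot \lnot x4 \land \lnot x5)
≡ (x2 \land ((\lnot x1 \land \lnot x4) \lor (x1 \land x4))) \lor (x4 \land \lnot x5)
≡ (x2 \lor x4) \land (x2 \lor \lnot x5) \land (\lnot x1 \lor x1 \lor x4) \land (\lnot x1 \lor x1 \lor \lnot x5) \land (\lnot x1 \lor x4 \lor x4) \land (\lnot x1 \lor x4 \lor \lnot x5) \land (\lnot x4 \lor x1 \lor x4) \land (\lnot x4 \lor x1 \lor \lnot x5) \land (\lnot x4 \lor x4 \lor x4) \land (\lnot x4 \lor x4 \lor \lnot x5)
≡ (x2 \lor x4) \land (x2 \lor \lnot x5) \land (\lnot x1 \lor x4) \land (\lnot x4 \lor x1 \lor \lnot x5)

(x2 \lor x4) \land (x2 \lor \lnot x5) \land (\lnot x1 \lor x4) \land (\lnot x4 \lor x1 \lor \lnot x5)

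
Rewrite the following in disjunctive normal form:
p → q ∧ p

p → q ∧ p
= ¬p ∨ q ∧ p

¬p ∨ q ∧ p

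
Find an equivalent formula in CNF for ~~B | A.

~~B | A
⇔ B | A

B | A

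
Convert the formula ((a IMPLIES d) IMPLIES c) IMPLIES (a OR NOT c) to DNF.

((a IMPLIES d) IMPLIES c) IMPLIES (a OR NOT c)
⇔ NOT ((a IMPLIES d) IMPLIES c) OR a OR NOT c   (eliminate IMPLIES)
⇔ NOT (NOT (a IMPLIES d) OR c) OR a OR NOT c   (eliminate IMPLIES)
⇔ NOT (NOT (NOT a OR d) OR c) OR a OR NOT c   (eliminate IMPLIES)
⇔ (NOT NOT (NOT a OR d) AND NOT c) OR a OR NOT c   (De Morgan)
⇔ ((NOT a OR d) AND NOT c) OR a OR NOT c   (double negation)
⇔ (NOT a AND NOT c) OR (d AND NOT c) OR a OR NOT c   (distribute AND over OR)
⇔ a OR NOT c   (simplify)

a OR NOT c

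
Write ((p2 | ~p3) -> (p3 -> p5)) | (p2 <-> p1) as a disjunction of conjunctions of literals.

((p2 | ~p3) -> (p3 -> p5)) | (p2 <-> p1)
≡ ~(p2 | ~p3) | (p3 -> p5) | (p2 <-> p1)   [eliminate ->]
≡ ~(p2 | ~p3) | ~p3 | p5 | (p2 <-> p1)   [eliminate ->]
≡ ~(p2 | ~p3) | ~p3 | p5 | ((p2 -> p1) & (p1 -> p2))   [eliminate <->]
≡ ~(p2 | ~p3) | ~p3 | p5 | ((~p2 | p1) & (p1 -> p2))   [eliminate ->]
≡ ~(p2 | ~p3) | ~p3 | p5 | ((~p2 | p1) & (~p1 | p2))   [eliminate ->]
≡ (~p2 & ~~p3) | ~p3 | p5 | ((~p2 | p1) & (~p1 | p2))   [De Morgan]
≡ (~p2 & p3) | ~p3 | p5 | ((~p2 | p1) & (~p1 | p2))   [double negation]
≡ (~p2 & p3) | ~p3 | p5 | (~p2 & ~p1) | (~p2 & p2) | (p1 & ~p1) | (p1 & p2)   [distribute & over |]
≡ (~p2 & p3) | ~p3 | p5 | (~p2 & ~p1) | (p1 & p2)   [simplify]

(~p2 & p3) | ~p3 | p5 | (~p2 & ~p1) | (p1 & p2)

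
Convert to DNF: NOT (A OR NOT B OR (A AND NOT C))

NOT (A OR NOT B OR (A AND NOT C))
= NOT A AND NOT NOT B AND NOT (A AND NOT C)   (De Morgan)
= NOT A AND B AND NOT (A AND NOT C)   (double negation)
= NOT A AND B AND (NOT A OR NOT NOT C)   (De Morgan)
= NOT A AND B AND (NOT A OR C)   (double negation)
= (NOT A AND B AND NOT A) OR (NOT A AND B AND C)   (distribute AND over OR)
= NOT A AND B   (simplify)

NOT A AND B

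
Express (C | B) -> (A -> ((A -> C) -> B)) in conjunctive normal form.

(C | B) -> (A -> ((A -> C) -> B))
≡ ~(C | B) | (A -> ((A -> C) -> B))   [eliminate ->]
≡ ~(C | B) | ~A | ((A -> C) -> B)   [eliminate ->]
≡ ~(C | B) | ~A | ~(A -> C) | B   [eliminate ->]
≡ ~(C | B) | ~A | ~(~A | C) | B   [eliminate ->]
≡ (~C & ~B) | ~A | ~(~A | C) | B   [De Morgan]
≡ (~C & ~B) | ~A | (~~A & ~C) | B   [De Morgan]
≡ (~C & ~B) | ~A | (A & ~C) | B   [double negation]
≡ (~C | ~A | A | B) & (~C | ~A | ~C | B) & (~B | ~A | A | B) & (~B | ~A | ~C | B)   [distribute | over &]
≡ ~C | ~A | B   [simplify]

~C | ~A | B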